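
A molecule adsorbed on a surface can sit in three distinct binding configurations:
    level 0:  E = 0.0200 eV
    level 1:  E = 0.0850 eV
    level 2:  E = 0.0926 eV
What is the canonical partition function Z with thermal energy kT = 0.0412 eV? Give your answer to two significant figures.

Eᵢ/kT = 0.4854, 2.063, 2.248.
Z = Σ e^(−Eᵢ/kT) = e^(−0.4854) + e^(−2.063) + e^(−2.248) = 0.6155 + 0.1271 + 0.1056 = 0.8482.

Z = 0.85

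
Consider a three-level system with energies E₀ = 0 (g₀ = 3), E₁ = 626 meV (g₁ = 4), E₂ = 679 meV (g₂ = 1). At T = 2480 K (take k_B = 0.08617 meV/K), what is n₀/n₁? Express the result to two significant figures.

14

k_BT = 0.08617 × 2480 K = 213.7 meV.
n₀/n₁ = (g₀/g₁) exp[−(E₀−E₁)/kT] = (3/4) × exp(−(-626 meV)/(213.7 meV)) = (3/4) × exp(2.929) = 14.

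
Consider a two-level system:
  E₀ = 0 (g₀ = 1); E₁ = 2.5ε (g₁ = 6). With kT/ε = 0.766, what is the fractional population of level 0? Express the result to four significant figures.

0.8134

Eᵢ/kT = 0, 3.26371.
Z = Σ gᵢe^(−Eᵢ/kT) = 1·e^(−0) + 6·e^(−3.26371) = 1.00000 + 0.229477 = 1.22948.
P₀ = g₀ e^(−E₀/kT) / Z = 1.00000/1.22948 = 0.8134.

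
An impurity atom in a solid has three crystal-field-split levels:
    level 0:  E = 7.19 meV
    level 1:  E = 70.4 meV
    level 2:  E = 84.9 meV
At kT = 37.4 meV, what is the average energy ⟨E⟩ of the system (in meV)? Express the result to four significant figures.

Eᵢ/kT = 0.192246, 1.88235, 2.27005.
Z = Σ e^(−Eᵢ/kT) = e^(−0.192246) + e^(−1.88235) + e^(−2.27005) = 0.825104 + 0.152232 + 0.103307 = 1.08064.
⟨E⟩ = Σ Eᵢ e^(−Eᵢ/kT) / Z = (7.19·0.825104 + 70.4·0.152232 + 84.9·0.103307) / 1.08064 = 23.52 meV.

23.52 meV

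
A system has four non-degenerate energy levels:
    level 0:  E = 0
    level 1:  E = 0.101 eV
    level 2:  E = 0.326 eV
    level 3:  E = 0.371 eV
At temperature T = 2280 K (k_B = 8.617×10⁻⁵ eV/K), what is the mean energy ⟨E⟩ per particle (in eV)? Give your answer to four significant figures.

0.09206 eV

k_BT = 8.617×10⁻⁵ × 2280 K = 0.196468 eV.
Eᵢ/kT = 0, 0.514079, 1.65930, 1.88835.
Z = Σ e^(−Eᵢ/kT) = e^(−0) + e^(−0.514079) + e^(−1.65930) + e^(−1.88835) = 1.00000 + 0.598051 + 0.190272 + 0.151321 = 1.93964.
⟨E⟩ = Σ Eᵢ e^(−Eᵢ/kT) / Z = (0·1.00000 + 0.101·0.598051 + 0.326·0.190272 + 0.371·0.151321) / 1.93964 = 0.09206 eV.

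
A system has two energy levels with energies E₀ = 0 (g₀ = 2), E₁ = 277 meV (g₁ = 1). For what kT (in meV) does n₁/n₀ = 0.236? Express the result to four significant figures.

n₁/n₀ = (g₁/g₀) exp[−(E₁−E₀)/kT] = 0.236.
⇒ (E₁−E₀)/kT = ln((1/2)/0.236) = ln(2.11864) = 0.750774.
kT = 277 meV / 0.750774 = 369.0 meV.

369.0 meV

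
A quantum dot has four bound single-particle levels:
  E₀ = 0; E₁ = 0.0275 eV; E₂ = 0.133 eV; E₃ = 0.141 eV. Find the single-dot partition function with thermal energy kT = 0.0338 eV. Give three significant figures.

Z = 1.48

Eᵢ/kT = 0, 0.81361, 3.9349, 4.1716.
Z = Σ e^(−Eᵢ/kT) = e^(−0) + e^(−0.81361) + e^(−3.9349) + e^(−4.1716) = 1.0000 + 0.44326 + 0.019548 + 0.015428 = 1.4782.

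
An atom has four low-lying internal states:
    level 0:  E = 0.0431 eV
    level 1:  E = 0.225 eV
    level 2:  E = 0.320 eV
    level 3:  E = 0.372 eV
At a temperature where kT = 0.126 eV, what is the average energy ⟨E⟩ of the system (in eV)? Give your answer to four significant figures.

0.1120 eV

Eᵢ/kT = 0.342063, 1.78571, 2.53968, 2.95238.
Z = Σ e^(−Eᵢ/kT) = e^(−0.342063) + e^(−1.78571) + e^(−2.53968) + e^(−2.95238) = 0.710303 + 0.167678 + 0.0788916 + 0.0522153 = 1.00909.
⟨E⟩ = Σ Eᵢ e^(−Eᵢ/kT) / Z = (0.0431·0.710303 + 0.225·0.167678 + 0.320·0.0788916 + 0.372·0.0522153) / 1.00909 = 0.1120 eV.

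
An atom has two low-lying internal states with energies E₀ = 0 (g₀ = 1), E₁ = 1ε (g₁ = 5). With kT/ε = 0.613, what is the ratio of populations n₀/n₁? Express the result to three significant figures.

n₀/n₁ = (g₀/g₁) exp[−(E₀−E₁)/kT] = (1/5) × exp(−(-1ε)/(0.613ε)) = (1/5) × exp(1.6313) = 1.02.

1.02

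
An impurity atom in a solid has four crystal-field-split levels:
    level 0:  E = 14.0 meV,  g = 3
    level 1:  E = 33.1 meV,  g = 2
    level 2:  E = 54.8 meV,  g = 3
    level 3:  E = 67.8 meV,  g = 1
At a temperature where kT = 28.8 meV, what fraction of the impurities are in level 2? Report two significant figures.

Eᵢ/kT = 0.4861, 1.149, 1.903, 2.354.
Z = Σ gᵢe^(−Eᵢ/kT) = 3·e^(−0.4861) + 2·e^(−1.149) + 3·e^(−1.903) + 1·e^(−2.354) = 1.845 + 0.6339 + 0.4474 + 0.09499 = 3.021.
P₂ = g₂ e^(−E₂/kT) / Z = 0.4474/3.021 = 0.15.

0.15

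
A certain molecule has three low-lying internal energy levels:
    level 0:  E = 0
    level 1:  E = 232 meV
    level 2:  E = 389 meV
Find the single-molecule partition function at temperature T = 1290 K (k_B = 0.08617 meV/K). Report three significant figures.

k_BT = 0.08617 × 1290 K = 111.16 meV.
Eᵢ/kT = 0, 2.0871, 3.4995.
Z = Σ e^(−Eᵢ/kT) = e^(−0) + e^(−2.0871) + e^(−3.4995) = 1.0000 + 0.12405 + 0.030212 = 1.1543.

Z = 1.15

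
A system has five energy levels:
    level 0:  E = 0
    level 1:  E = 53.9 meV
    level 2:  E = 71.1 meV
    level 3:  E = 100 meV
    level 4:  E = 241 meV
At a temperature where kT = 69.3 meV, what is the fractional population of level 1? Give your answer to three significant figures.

Eᵢ/kT = 0, 0.77778, 1.0260, 1.4430, 3.4776.
Z = Σ e^(−Eᵢ/kT) = e^(−0) + e^(−0.77778) + e^(−1.0260) + e^(−1.4430) + e^(−3.4776) = 1.0000 + 0.45942 + 0.35844 + 0.23622 + 0.030881 = 2.0850.
P₁ = e^(−E₁/kT) / Z = 0.45942/2.0850 = 0.220.

0.220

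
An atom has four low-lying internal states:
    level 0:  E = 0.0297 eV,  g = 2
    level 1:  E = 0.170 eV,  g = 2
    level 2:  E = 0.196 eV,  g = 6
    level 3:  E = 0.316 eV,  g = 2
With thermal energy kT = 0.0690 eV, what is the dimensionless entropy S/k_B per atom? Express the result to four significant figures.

Eᵢ/kT = 0.430435, 2.46377, 2.84058, 4.57971.
Z = Σ gᵢe^(−Eᵢ/kT) = 2·e^(−0.430435) + 2·e^(−2.46377) + 6·e^(−2.84058) + 2·e^(−4.57971) = 1.30045 + 0.170227 + 0.350351 + 0.0205157 = 1.84154.
⟨E⟩ = Σ EᵢPᵢ = 0.0774969 eV.
S/k_B = ln Z + ⟨E⟩/kT = ln(1.84154) + 0.0774969/0.0690 = 0.610602 + 1.12314 = 1.734.

1.734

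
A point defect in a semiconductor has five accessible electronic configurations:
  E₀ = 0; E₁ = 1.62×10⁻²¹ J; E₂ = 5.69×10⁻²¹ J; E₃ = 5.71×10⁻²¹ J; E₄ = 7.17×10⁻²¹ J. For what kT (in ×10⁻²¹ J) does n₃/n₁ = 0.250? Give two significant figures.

n₃/n₁ = exp[−(E₃−E₁)/kT] = 0.250.
⇒ (E₃−E₁)/kT = ln(1/0.250) = ln(4.000) = 1.386.
kT = 4.09 ×10⁻²¹ J / 1.386 = 3.0 ×10⁻²¹ J.

3.0 ×10⁻²¹ J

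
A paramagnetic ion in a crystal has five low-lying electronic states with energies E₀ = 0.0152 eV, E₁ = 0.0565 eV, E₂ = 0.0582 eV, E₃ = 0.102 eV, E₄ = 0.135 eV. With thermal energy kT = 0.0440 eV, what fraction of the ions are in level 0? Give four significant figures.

Eᵢ/kT = 0.345455, 1.28409, 1.32273, 2.31818, 3.06818.
Z = Σ e^(−Eᵢ/kT) = e^(−0.345455) + e^(−1.28409) + e^(−1.32273) + e^(−2.31818) + e^(−3.06818) = 0.707898 + 0.276902 + 0.266407 + 0.0984526 + 0.0465057 = 1.39617.
P₀ = e^(−E₀/kT) / Z = 0.707898/1.39617 = 0.5070.

0.5070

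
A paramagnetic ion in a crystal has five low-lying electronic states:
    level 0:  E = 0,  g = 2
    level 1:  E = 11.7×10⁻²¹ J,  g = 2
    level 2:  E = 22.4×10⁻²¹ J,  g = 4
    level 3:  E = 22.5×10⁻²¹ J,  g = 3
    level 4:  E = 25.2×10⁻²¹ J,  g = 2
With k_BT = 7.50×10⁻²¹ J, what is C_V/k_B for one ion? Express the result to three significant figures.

Eᵢ/kT = 0, 1.5600, 2.9867, 3.0000, 3.3600.
Z = Σ gᵢe^(−Eᵢ/kT) = 2·e^(−0) + 2·e^(−1.5600) + 4·e^(−2.9867) + 3·e^(−3.0000) + 2·e^(−3.3600) = 2.0000 + 0.42027 + 0.20181 + 0.14936 + 0.069471 = 2.8409.
⟨E⟩ = 5.1213, ⟨E²⟩ = 98.040.
C_V/k_B = (⟨E²⟩ − ⟨E⟩²)/(kT)² = (98.040 − 26.228)/56.250 = 1.28.

1.28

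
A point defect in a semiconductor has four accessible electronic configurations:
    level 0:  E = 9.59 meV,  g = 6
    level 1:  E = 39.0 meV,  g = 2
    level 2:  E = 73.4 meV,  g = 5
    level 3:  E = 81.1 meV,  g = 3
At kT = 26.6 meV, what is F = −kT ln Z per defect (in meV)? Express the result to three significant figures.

Eᵢ/kT = 0.36053, 1.4662, 2.7594, 3.0489.
Z = Σ gᵢe^(−Eᵢ/kT) = 6·e^(−0.36053) + 2·e^(−1.4662) + 5·e^(−2.7594) + 3·e^(−3.0489) = 4.1838 + 0.46160 + 0.31665 + 0.14223 = 5.1043.
F = −kT ln Z = −26.6 × ln(5.1043) = −26.6 × 1.6301 = -43.4 meV.

-43.4 meV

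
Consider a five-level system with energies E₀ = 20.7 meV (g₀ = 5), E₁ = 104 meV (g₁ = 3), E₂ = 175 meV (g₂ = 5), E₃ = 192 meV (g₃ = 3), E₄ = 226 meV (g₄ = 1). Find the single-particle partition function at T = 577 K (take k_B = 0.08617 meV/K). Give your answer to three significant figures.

k_BT = 0.08617 × 577 K = 49.720 meV.
Eᵢ/kT = 0.41633, 2.0917, 3.5197, 3.8616, 4.5455.
Z = Σ gᵢe^(−Eᵢ/kT) = 5·e^(−0.41633) + 3·e^(−2.0917) + 5·e^(−3.5197) + 3·e^(−3.8616) + 1·e^(−4.5455) = 3.2973 + 0.37043 + 0.14804 + 0.063103 + 0.010615 = 3.8895.

Z = 3.89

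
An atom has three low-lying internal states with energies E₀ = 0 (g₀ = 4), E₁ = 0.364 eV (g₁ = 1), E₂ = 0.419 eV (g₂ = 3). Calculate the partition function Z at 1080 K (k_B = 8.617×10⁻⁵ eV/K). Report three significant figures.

k_BT = 8.617×10⁻⁵ × 1080 K = 0.093064 eV.
Eᵢ/kT = 0, 3.9113, 4.5023.
Z = Σ gᵢe^(−Eᵢ/kT) = 4·e^(−0) + 1·e^(−3.9113) + 3·e^(−4.5023) = 4.0000 + 0.020014 + 0.033250 = 4.0533.

Z = 4.05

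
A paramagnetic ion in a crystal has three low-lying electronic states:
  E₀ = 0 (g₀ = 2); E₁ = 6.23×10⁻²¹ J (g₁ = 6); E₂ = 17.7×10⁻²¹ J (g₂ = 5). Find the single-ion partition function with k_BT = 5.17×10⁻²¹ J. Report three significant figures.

Z = 3.96

Eᵢ/kT = 0, 1.2050, 3.4236.
Z = Σ gᵢe^(−Eᵢ/kT) = 2·e^(−0) + 6·e^(−1.2050) + 5·e^(−3.4236) = 2.0000 + 1.7982 + 0.16297 = 3.9612.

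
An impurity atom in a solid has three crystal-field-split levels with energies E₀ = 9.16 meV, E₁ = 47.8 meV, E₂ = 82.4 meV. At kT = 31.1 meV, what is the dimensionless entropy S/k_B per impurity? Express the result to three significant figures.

0.745

Eᵢ/kT = 0.29453, 1.5370, 2.6495.
Z = Σ e^(−Eᵢ/kT) = e^(−0.29453) + e^(−1.5370) + e^(−2.6495) = 0.74488 + 0.21503 + 0.070687 = 1.0306.
⟨E⟩ = Σ EᵢPᵢ = 22.245 meV.
S/k_B = ln Z + ⟨E⟩/kT = ln(1.0306) + 22.245/31.1 = 0.030141 + 0.71527 = 0.745.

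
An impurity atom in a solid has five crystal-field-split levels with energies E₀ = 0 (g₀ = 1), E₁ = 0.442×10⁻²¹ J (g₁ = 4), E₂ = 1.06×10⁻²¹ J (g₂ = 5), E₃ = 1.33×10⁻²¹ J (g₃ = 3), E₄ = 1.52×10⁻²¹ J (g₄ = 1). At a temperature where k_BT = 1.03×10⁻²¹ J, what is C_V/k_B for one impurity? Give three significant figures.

0.201

Eᵢ/kT = 0, 0.42913, 1.0291, 1.2913, 1.4757.
Z = Σ gᵢe^(−Eᵢ/kT) = 1·e^(−0) + 4·e^(−0.42913) + 5·e^(−1.0291) + 3·e^(−1.2913) + 1·e^(−1.4757) = 1.0000 + 2.6043 + 1.7866 + 0.82474 + 0.22862 = 6.4443.
⟨E⟩ = 0.69663, ⟨E²⟩ = 0.69880.
C_V/k_B = (⟨E²⟩ − ⟨E⟩²)/(kT)² = (0.69880 − 0.48529)/1.0609 = 0.201.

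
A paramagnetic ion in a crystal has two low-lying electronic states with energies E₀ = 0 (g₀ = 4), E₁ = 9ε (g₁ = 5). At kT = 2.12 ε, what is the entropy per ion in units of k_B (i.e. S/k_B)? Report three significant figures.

Eᵢ/kT = 0, 4.2453.
Z = Σ gᵢe^(−Eᵢ/kT) = 4·e^(−0) + 5·e^(−4.2453) = 4.0000 + 0.071657 = 4.0717.
⟨E⟩ = Σ EᵢPᵢ = 0.15839 ε.
S/k_B = ln Z + ⟨E⟩/kT = ln(4.0717) + 0.15839/2.12 = 1.4041 + 0.074712 = 1.48.

1.48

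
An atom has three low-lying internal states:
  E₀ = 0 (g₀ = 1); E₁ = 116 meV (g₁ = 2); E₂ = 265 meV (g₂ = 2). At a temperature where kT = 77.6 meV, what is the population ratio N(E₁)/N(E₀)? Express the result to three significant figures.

0.449

n₁/n₀ = (g₁/g₀) exp[−(E₁−E₀)/kT] = (2/1) × exp(−(116 meV)/(77.6 meV)) = (2/1) × exp(-1.4948) = 0.449.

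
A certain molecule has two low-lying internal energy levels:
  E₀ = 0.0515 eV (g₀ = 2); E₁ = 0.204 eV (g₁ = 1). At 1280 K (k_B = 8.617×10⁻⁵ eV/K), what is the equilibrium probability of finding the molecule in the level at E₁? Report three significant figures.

k_BT = 8.617×10⁻⁵ × 1280 K = 0.11030 eV.
Eᵢ/kT = 0.46691, 1.8495.
Z = Σ gᵢe^(−Eᵢ/kT) = 2·e^(−0.46691) + 1·e^(−1.8495) = 1.2539 + 0.15732 = 1.4112.
P₁ = g₁ e^(−E₁/kT) / Z = 0.15732/1.4112 = 0.111.

0.111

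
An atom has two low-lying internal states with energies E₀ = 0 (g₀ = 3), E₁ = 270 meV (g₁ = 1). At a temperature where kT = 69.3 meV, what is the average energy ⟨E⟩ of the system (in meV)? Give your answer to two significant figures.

1.8 meV

Eᵢ/kT = 0, 3.896.
Z = Σ gᵢe^(−Eᵢ/kT) = 3·e^(−0) + 1·e^(−3.896) = 3.000 + 0.02032 = 3.020.
⟨E⟩ = Σ Eᵢ gᵢe^(−Eᵢ/kT) / Z = (0·3.000 + 270·0.02032) / 3.020 = 1.8 meV.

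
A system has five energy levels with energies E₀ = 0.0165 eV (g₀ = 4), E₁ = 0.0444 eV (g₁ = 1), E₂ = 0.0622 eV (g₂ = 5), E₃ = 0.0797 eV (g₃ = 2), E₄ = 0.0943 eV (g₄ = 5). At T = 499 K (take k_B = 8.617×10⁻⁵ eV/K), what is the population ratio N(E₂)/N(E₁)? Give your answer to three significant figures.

k_BT = 8.617×10⁻⁵ × 499 K = 0.042999 eV.
n₂/n₁ = (g₂/g₁) exp[−(E₂−E₁)/kT] = (5/1) × exp(−(0.0178 eV)/(0.042999 eV)) = (5/1) × exp(-0.41396) = 3.31.

3.31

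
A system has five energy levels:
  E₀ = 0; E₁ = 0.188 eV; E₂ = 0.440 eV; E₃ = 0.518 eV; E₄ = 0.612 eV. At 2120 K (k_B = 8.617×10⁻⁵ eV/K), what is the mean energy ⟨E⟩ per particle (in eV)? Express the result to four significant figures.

k_BT = 8.617×10⁻⁵ × 2120 K = 0.182680 eV.
Eᵢ/kT = 0, 1.02912, 2.40858, 2.83556, 3.35012.
Z = Σ e^(−Eᵢ/kT) = e^(−0) + e^(−1.02912) + e^(−2.40858) + e^(−2.83556) + e^(−3.35012) = 1.00000 + 0.357321 + 0.0899429 + 0.0586857 + 0.0350801 = 1.54103.
⟨E⟩ = Σ Eᵢ e^(−Eᵢ/kT) / Z = (0·1.00000 + 0.188·0.357321 + 0.440·0.0899429 + 0.518·0.0586857 + 0.612·0.0350801) / 1.54103 = 0.1029 eV.

0.1029 eV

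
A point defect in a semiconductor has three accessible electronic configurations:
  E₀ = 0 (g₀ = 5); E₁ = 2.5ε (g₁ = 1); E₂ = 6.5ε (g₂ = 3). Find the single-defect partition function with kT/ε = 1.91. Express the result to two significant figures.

Z = 5.4

Eᵢ/kT = 0, 1.309, 3.403.
Z = Σ gᵢe^(−Eᵢ/kT) = 5·e^(−0) + 1·e^(−1.309) + 3·e^(−3.403) = 5.000 + 0.2701 + 0.09982 = 5.370.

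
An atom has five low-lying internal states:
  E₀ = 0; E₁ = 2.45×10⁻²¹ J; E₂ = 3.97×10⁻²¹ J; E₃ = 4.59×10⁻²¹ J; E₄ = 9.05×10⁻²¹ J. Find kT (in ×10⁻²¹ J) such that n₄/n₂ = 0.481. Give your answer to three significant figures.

6.94 ×10⁻²¹ J

n₄/n₂ = exp[−(E₄−E₂)/kT] = 0.481.
⇒ (E₄−E₂)/kT = ln(1/0.481) = ln(2.0790) = 0.73189.
kT = 5.08 ×10⁻²¹ J / 0.73189 = 6.94 ×10⁻²¹ J.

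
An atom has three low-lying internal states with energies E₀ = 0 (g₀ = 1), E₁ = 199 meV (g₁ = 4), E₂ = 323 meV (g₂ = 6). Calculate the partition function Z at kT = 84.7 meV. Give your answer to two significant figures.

Z = 1.5

Eᵢ/kT = 0, 2.349, 3.813.
Z = Σ gᵢe^(−Eᵢ/kT) = 1·e^(−0) + 4·e^(−2.349) + 6·e^(−3.813) = 1.000 + 0.3819 + 0.1325 = 1.514.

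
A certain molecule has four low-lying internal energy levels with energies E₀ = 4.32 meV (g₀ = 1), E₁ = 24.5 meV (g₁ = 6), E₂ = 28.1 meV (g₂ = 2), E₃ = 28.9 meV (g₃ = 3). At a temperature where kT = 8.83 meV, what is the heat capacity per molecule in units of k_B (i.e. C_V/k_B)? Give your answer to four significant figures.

1.515

Eᵢ/kT = 0.489241, 2.77463, 3.18233, 3.27293.
Z = Σ gᵢe^(−Eᵢ/kT) = 1·e^(−0.489241) + 6·e^(−2.77463) + 2·e^(−3.18233) + 3·e^(−3.27293) = 0.613092 + 0.374235 + 0.0829777 + 0.113686 = 1.18399.
⟨E⟩ = 14.7252 meV, ⟨E²⟩ = 334.925 meV².
C_V/k_B = (⟨E²⟩ − ⟨E⟩²)/(kT)² = (334.925 − 216.832)/77.9689 = 1.515.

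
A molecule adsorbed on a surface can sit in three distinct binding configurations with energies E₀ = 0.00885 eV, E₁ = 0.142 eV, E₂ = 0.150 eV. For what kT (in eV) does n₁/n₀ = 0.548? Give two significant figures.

0.22 eV

n₁/n₀ = exp[−(E₁−E₀)/kT] = 0.548.
⇒ (E₁−E₀)/kT = ln(1/0.548) = ln(1.825) = 0.6016.
kT = 0.13315 eV / 0.6016 = 0.22 eV.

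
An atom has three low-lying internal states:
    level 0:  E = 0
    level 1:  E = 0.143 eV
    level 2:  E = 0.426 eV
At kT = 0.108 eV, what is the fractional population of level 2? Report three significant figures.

Eᵢ/kT = 0, 1.3241, 3.9444.
Z = Σ e^(−Eᵢ/kT) = e^(−0) + e^(−1.3241) + e^(−3.9444) = 1.0000 + 0.26604 + 0.019363 = 1.2854.
P₂ = e^(−E₂/kT) / Z = 0.019363/1.2854 = 0.0151.

0.0151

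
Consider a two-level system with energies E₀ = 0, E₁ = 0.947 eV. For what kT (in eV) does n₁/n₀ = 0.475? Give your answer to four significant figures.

n₁/n₀ = exp[−(E₁−E₀)/kT] = 0.475.
⇒ (E₁−E₀)/kT = ln(1/0.475) = ln(2.10526) = 0.744439.
kT = 0.947 eV / 0.744439 = 1.272 eV.

1.272 eV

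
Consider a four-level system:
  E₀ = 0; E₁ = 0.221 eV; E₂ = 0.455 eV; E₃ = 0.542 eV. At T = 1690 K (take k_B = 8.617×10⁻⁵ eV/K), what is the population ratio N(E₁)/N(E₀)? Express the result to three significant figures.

0.219

k_BT = 8.617×10⁻⁵ × 1690 K = 0.14563 eV.
n₁/n₀ = exp[−(E₁−E₀)/kT] = exp(−(0.221 eV)/(0.14563 eV)) = exp(-1.5175) = 0.219.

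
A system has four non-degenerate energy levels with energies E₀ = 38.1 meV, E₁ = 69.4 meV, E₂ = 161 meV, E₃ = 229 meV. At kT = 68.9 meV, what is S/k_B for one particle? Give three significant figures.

Eᵢ/kT = 0.55298, 1.0073, 2.3367, 3.3237.
Z = Σ e^(−Eᵢ/kT) = e^(−0.55298) + e^(−1.0073) + e^(−2.3367) + e^(−3.3237) = 0.57523 + 0.36520 + 0.096646 + 0.036019 = 1.0731.
⟨E⟩ = Σ EᵢPᵢ = 66.228 meV.
S/k_B = ln Z + ⟨E⟩/kT = ln(1.0731) + 66.228/68.9 = 0.070552 + 0.96122 = 1.03.

1.03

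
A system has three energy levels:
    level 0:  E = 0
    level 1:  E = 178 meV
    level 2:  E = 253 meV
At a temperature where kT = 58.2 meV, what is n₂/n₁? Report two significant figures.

0.28

n₂/n₁ = exp[−(E₂−E₁)/kT] = exp(−(75 meV)/(58.2 meV)) = exp(-1.289) = 0.28.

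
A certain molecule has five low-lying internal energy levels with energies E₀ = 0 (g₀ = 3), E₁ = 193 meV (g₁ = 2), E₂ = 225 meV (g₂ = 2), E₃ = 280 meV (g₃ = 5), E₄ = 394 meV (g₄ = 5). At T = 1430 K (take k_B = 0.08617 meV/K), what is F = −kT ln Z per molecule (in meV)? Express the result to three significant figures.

-184 meV

k_BT = 0.08617 × 1430 K = 123.22 meV.
Eᵢ/kT = 0, 1.5663, 1.8260, 2.2724, 3.1975.
Z = Σ gᵢe^(−Eᵢ/kT) = 3·e^(−0) + 2·e^(−1.5663) + 2·e^(−1.8260) + 5·e^(−2.2724) + 5·e^(−3.1975) = 3.0000 + 0.41763 + 0.32211 + 0.51532 + 0.20432 = 4.4594.
F = −kT ln Z = −123.22 × ln(4.4594) = −123.22 × 1.4950 = -184 meV.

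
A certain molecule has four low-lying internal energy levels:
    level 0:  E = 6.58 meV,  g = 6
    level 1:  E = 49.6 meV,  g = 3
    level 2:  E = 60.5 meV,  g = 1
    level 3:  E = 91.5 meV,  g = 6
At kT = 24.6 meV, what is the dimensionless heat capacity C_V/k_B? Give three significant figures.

Eᵢ/kT = 0.26748, 2.0163, 2.4593, 3.7195.
Z = Σ gᵢe^(−Eᵢ/kT) = 6·e^(−0.26748) + 3·e^(−2.0163) + 1·e^(−2.4593) + 6·e^(−3.7195) = 4.5918 + 0.39944 + 0.085495 + 0.14548 = 5.2222.
⟨E⟩ = 13.119 meV, ⟨E²⟩ = 519.40 meV².
C_V/k_B = (⟨E²⟩ − ⟨E⟩²)/(kT)² = (519.40 − 172.11)/605.16 = 0.574.

0.574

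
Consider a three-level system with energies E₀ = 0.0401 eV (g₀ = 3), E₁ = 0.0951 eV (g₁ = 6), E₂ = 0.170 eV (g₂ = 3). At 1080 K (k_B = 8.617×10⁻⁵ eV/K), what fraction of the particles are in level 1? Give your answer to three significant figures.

0.470

k_BT = 8.617×10⁻⁵ × 1080 K = 0.093064 eV.
Eᵢ/kT = 0.43089, 1.0219, 1.8267.
Z = Σ gᵢe^(−Eᵢ/kT) = 3·e^(−0.43089) + 6·e^(−1.0219) + 3·e^(−1.8267) = 1.9498 + 2.1595 + 0.48283 = 4.5921.
P₁ = g₁ e^(−E₁/kT) / Z = 2.1595/4.5921 = 0.470.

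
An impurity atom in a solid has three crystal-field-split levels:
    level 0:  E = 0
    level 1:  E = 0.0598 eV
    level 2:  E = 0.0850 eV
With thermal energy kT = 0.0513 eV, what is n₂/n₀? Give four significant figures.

n₂/n₀ = exp[−(E₂−E₀)/kT] = exp(−(0.0850 eV)/(0.0513 eV)) = exp(-1.65692) = 0.1907.

0.1907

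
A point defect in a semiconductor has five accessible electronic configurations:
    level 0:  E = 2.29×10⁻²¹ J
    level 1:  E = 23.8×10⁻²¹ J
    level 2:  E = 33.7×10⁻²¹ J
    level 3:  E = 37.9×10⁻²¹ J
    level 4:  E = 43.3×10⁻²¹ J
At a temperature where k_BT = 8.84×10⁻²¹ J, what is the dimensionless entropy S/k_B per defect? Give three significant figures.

Eᵢ/kT = 0.25905, 2.6923, 3.8122, 4.2873, 4.8982.
Z = Σ e^(−Eᵢ/kT) = e^(−0.25905) + e^(−2.6923) + e^(−3.8122) + e^(−4.2873) + e^(−4.8982) = 0.77178 + 0.067725 + 0.022100 + 0.013742 + 0.0074600 = 0.88281.
⟨E⟩ = Σ EᵢPᵢ = 5.6273 ×10⁻²¹ J.
S/k_B = ln Z + ⟨E⟩/kT = ln(0.88281) + 5.6273/8.84 = -0.12465 + 0.63657 = 0.512.

0.512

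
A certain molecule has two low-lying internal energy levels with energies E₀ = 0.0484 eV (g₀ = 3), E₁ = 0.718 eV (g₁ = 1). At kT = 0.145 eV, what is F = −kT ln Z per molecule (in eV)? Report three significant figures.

-0.111 eV

Eᵢ/kT = 0.33379, 4.9517.
Z = Σ gᵢe^(−Eᵢ/kT) = 3·e^(−0.33379) + 1·e^(−4.9517) = 2.1486 + 0.0070714 = 2.1557.
F = −kT ln Z = −0.145 × ln(2.1557) = −0.145 × 0.76812 = -0.111 eV.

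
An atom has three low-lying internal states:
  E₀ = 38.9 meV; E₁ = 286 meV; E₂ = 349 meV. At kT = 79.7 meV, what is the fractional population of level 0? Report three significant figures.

0.939

Eᵢ/kT = 0.48808, 3.5885, 4.3789.
Z = Σ e^(−Eᵢ/kT) = e^(−0.48808) + e^(−3.5885) + e^(−4.3789) = 0.61380 + 0.027640 + 0.012539 = 0.65398.
P₀ = e^(−E₀/kT) / Z = 0.61380/0.65398 = 0.939.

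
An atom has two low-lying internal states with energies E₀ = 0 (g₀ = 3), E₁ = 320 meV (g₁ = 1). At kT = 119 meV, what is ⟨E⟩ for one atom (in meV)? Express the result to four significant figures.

Eᵢ/kT = 0, 2.68908.
Z = Σ gᵢe^(−Eᵢ/kT) = 3·e^(−0) + 1·e^(−2.68908) = 3.00000 + 0.0679434 = 3.06794.
⟨E⟩ = Σ Eᵢ gᵢe^(−Eᵢ/kT) / Z = (0·3.00000 + 320·0.0679434) / 3.06794 = 7.087 meV.

7.087 meV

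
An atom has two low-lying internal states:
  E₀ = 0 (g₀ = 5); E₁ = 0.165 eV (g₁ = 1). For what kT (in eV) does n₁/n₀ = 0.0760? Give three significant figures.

0.171 eV

n₁/n₀ = (g₁/g₀) exp[−(E₁−E₀)/kT] = 0.0760.
⇒ (E₁−E₀)/kT = ln((1/5)/0.0760) = ln(2.6316) = 0.96759.
kT = 0.165 eV / 0.96759 = 0.171 eV.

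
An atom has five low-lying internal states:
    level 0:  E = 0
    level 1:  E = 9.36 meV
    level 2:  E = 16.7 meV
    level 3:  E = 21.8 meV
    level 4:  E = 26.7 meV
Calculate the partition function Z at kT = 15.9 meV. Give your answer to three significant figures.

Z = 2.35

Eᵢ/kT = 0, 0.58868, 1.0503, 1.3711, 1.6792.
Z = Σ e^(−Eᵢ/kT) = e^(−0) + e^(−0.58868) + e^(−1.0503) + e^(−1.3711) + e^(−1.6792) = 1.0000 + 0.55506 + 0.34983 + 0.25383 + 0.18652 = 2.3452.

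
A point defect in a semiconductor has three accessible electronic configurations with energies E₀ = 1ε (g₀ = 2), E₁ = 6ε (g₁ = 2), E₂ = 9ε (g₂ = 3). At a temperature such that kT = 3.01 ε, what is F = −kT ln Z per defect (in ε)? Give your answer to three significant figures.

Eᵢ/kT = 0.33223, 1.9934, 2.9900.
Z = Σ gᵢe^(−Eᵢ/kT) = 2·e^(−0.33223) + 2·e^(−1.9934) + 3·e^(−2.9900) = 1.4346 + 0.27246 + 0.15086 = 1.8579.
F = −kT ln Z = −3.01 × ln(1.8579) = −3.01 × 0.61945 = -1.86 ε.

-1.86 ε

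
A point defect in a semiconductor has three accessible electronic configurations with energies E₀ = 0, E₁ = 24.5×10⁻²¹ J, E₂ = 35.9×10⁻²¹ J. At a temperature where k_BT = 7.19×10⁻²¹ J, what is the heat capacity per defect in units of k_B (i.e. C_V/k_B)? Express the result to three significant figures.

Eᵢ/kT = 0, 3.4075, 4.9930.
Z = Σ e^(−Eᵢ/kT) = e^(−0) + e^(−3.4075) + e^(−4.9930) = 1.0000 + 0.033124 + 0.0067853 = 1.0399.
⟨E⟩ = 1.0146, ⟨E²⟩ = 27.529.
C_V/k_B = (⟨E²⟩ − ⟨E⟩²)/(kT)² = (27.529 − 1.0294)/51.696 = 0.513.

0.513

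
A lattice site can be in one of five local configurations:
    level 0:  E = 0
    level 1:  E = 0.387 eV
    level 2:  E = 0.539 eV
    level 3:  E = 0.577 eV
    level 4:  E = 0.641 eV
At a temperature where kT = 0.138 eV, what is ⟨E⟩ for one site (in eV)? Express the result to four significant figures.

Eᵢ/kT = 0, 2.80435, 3.90580, 4.18116, 4.64493.
Z = Σ e^(−Eᵢ/kT) = e^(−0) + e^(−2.80435) + e^(−3.90580) + e^(−4.18116) + e^(−4.64493) = 1.00000 + 0.0605461 + 0.0201248 + 0.0152808 + 0.00961020 = 1.10556.
⟨E⟩ = Σ Eᵢ e^(−Eᵢ/kT) / Z = (0·1.00000 + 0.387·0.0605461 + 0.539·0.0201248 + 0.577·0.0152808 + 0.641·0.00961020) / 1.10556 = 0.04455 eV.

0.04455 eV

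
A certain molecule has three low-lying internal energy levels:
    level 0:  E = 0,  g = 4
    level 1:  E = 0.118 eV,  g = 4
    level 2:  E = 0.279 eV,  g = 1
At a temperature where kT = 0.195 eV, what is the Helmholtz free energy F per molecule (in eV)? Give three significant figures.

-0.363 eV

Eᵢ/kT = 0, 0.60513, 1.4308.
Z = Σ gᵢe^(−Eᵢ/kT) = 4·e^(−0) + 4·e^(−0.60513) + 1·e^(−1.4308) = 4.0000 + 2.1840 + 0.23912 = 6.4231.
F = −kT ln Z = −0.195 × ln(6.4231) = −0.195 × 1.8599 = -0.363 eV.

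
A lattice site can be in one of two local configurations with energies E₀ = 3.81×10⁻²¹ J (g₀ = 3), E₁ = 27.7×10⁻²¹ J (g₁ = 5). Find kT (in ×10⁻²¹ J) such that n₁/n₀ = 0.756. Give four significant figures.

n₁/n₀ = (g₁/g₀) exp[−(E₁−E₀)/kT] = 0.756.
⇒ (E₁−E₀)/kT = ln((5/3)/0.756) = ln(2.20459) = 0.790542.
kT = 23.89 ×10⁻²¹ J / 0.790542 = 30.22 ×10⁻²¹ J.

30.22 ×10⁻²¹ J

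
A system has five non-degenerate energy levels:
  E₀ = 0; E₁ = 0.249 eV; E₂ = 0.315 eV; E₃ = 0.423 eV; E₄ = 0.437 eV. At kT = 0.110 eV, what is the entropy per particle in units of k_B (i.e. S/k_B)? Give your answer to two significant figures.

Eᵢ/kT = 0, 2.264, 2.864, 3.845, 3.973.
Z = Σ e^(−Eᵢ/kT) = e^(−0) + e^(−2.264) + e^(−2.864) + e^(−3.845) + e^(−3.973) = 1.000 + 0.1039 + 0.05704 + 0.02139 + 0.01882 = 1.201.
⟨E⟩ = Σ EᵢPᵢ = 0.05088 eV.
S/k_B = ln Z + ⟨E⟩/kT = ln(1.201) + 0.05088/0.110 = 0.1832 + 0.4625 = 0.65.

0.65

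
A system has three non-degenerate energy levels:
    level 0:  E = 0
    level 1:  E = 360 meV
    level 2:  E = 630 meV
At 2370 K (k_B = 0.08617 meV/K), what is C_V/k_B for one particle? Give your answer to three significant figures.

k_BT = 0.08617 × 2370 K = 204.22 meV.
Eᵢ/kT = 0, 1.7628, 3.0849.
Z = Σ e^(−Eᵢ/kT) = e^(−0) + e^(−1.7628) + e^(−3.0849) = 1.0000 + 0.17156 + 0.045735 = 1.2173.
⟨E⟩ = 74.406 meV, ⟨E²⟩ = 33177 meV².
C_V/k_B = (⟨E²⟩ − ⟨E⟩²)/(kT)² = (33177 − 5536.3)/41706 = 0.663.

0.663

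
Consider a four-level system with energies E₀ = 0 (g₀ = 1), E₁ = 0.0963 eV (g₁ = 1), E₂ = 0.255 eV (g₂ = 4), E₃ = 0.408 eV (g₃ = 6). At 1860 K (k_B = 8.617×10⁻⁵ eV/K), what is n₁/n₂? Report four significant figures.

k_BT = 8.617×10⁻⁵ × 1860 K = 0.160276 eV.
n₁/n₂ = (g₁/g₂) exp[−(E₁−E₂)/kT] = (1/4) × exp(−(-0.1587 eV)/(0.160276 eV)) = (1/4) × exp(0.990167) = 0.6729.

0.6729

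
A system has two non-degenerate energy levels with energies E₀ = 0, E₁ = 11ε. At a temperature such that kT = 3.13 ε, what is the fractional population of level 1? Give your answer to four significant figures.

0.02891

Eᵢ/kT = 0, 3.51438.
Z = Σ e^(−Eᵢ/kT) = e^(−0) + e^(−3.51438) = 1.00000 + 0.0297663 = 1.02977.
P₁ = e^(−E₁/kT) / Z = 0.0297663/1.02977 = 0.02891.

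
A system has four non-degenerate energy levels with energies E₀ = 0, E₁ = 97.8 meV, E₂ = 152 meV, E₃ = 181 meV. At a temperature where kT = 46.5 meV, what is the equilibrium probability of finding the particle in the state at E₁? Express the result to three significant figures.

Eᵢ/kT = 0, 2.1032, 3.2688, 3.8925.
Z = Σ e^(−Eᵢ/kT) = e^(−0) + e^(−2.1032) + e^(−3.2688) + e^(−3.8925) = 1.0000 + 0.12207 + 0.038052 + 0.020394 = 1.1805.
P₁ = e^(−E₁/kT) / Z = 0.12207/1.1805 = 0.103.

0.103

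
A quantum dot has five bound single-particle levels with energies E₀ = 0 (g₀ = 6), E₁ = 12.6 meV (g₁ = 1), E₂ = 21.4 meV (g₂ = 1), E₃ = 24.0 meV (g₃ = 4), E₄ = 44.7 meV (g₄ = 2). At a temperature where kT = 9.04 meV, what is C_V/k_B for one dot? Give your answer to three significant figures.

Eᵢ/kT = 0, 1.3938, 2.3673, 2.6549, 4.9447.
Z = Σ gᵢe^(−Eᵢ/kT) = 6·e^(−0) + 1·e^(−1.3938) + 1·e^(−2.3673) + 4·e^(−2.6549) + 2·e^(−4.9447) = 6.0000 + 0.24813 + 0.093733 + 0.28122 + 0.014242 = 6.6373.
⟨E⟩ = 1.8860 meV, ⟨E²⟩ = 41.095 meV².
C_V/k_B = (⟨E²⟩ − ⟨E⟩²)/(kT)² = (41.095 − 3.5570)/81.722 = 0.459.

0.459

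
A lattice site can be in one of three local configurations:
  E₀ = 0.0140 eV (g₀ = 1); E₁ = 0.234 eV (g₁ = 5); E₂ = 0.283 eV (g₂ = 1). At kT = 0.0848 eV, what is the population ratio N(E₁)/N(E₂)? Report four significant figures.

n₁/n₂ = (g₁/g₂) exp[−(E₁−E₂)/kT] = (5/1) × exp(−(-0.049 eV)/(0.0848 eV)) = (5/1) × exp(0.577830) = 8.911.

8.911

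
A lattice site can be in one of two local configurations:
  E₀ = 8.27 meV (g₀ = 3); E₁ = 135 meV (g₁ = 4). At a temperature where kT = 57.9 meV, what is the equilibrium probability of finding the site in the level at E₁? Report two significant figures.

Eᵢ/kT = 0.1428, 2.332.
Z = Σ gᵢe^(−Eᵢ/kT) = 3·e^(−0.1428) + 4·e^(−2.332) = 2.601 + 0.3884 = 2.989.
P₁ = g₁ e^(−E₁/kT) / Z = 0.3884/2.989 = 0.13.

0.13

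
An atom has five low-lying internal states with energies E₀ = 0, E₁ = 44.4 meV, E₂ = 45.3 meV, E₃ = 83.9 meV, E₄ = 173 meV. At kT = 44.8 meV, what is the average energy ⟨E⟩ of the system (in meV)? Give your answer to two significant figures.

26 meV

Eᵢ/kT = 0, 0.9911, 1.011, 1.873, 3.862.
Z = Σ e^(−Eᵢ/kT) = e^(−0) + e^(−0.9911) + e^(−1.011) + e^(−1.873) + e^(−3.862) = 1.000 + 0.3712 + 0.3639 + 0.1537 + 0.02103 = 1.910.
⟨E⟩ = Σ Eᵢ e^(−Eᵢ/kT) / Z = (0·1.000 + 44.4·0.3712 + 45.3·0.3639 + 83.9·0.1537 + 173·0.02103) / 1.910 = 26 meV.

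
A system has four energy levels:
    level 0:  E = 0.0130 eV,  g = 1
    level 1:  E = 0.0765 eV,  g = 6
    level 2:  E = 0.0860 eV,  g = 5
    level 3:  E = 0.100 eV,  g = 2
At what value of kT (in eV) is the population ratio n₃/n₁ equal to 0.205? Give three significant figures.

n₃/n₁ = (g₃/g₁) exp[−(E₃−E₁)/kT] = 0.205.
⇒ (E₃−E₁)/kT = ln((2/6)/0.205) = ln(1.6260) = 0.48612.
kT = 0.0235 eV / 0.48612 = 0.0483 eV.

0.0483 eV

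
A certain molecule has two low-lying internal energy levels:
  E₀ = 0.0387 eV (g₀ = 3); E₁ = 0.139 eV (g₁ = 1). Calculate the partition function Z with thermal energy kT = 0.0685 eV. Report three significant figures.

Z = 1.84

Eᵢ/kT = 0.56496, 2.0292.
Z = Σ gᵢe^(−Eᵢ/kT) = 3·e^(−0.56496) + 1·e^(−2.0292) = 1.7051 + 0.13144 = 1.8365.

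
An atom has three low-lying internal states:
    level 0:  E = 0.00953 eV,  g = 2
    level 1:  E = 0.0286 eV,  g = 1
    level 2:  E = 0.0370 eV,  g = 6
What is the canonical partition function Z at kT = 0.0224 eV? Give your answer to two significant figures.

Eᵢ/kT = 0.4254, 1.277, 1.652.
Z = Σ gᵢe^(−Eᵢ/kT) = 2·e^(−0.4254) + 1·e^(−1.277) + 6·e^(−1.652) = 1.307 + 0.2789 + 1.150 = 2.736.

Z = 2.7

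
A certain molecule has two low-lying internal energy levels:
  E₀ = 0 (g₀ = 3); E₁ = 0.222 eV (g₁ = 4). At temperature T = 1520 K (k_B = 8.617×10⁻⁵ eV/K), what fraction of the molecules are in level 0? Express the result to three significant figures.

0.803

k_BT = 8.617×10⁻⁵ × 1520 K = 0.13098 eV.
Eᵢ/kT = 0, 1.6949.
Z = Σ gᵢe^(−Eᵢ/kT) = 3·e^(−0) + 4·e^(−1.6949) = 3.0000 + 0.73447 = 3.7345.
P₀ = g₀ e^(−E₀/kT) / Z = 3.0000/3.7345 = 0.803.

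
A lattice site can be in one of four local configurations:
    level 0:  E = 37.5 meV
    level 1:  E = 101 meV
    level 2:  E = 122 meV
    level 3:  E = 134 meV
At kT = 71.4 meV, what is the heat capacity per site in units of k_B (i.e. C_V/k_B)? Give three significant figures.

Eᵢ/kT = 0.52521, 1.4146, 1.7087, 1.8768.
Z = Σ e^(−Eᵢ/kT) = e^(−0.52521) + e^(−1.4146) + e^(−1.7087) + e^(−1.8768) = 0.59143 + 0.24302 + 0.18110 + 0.15308 = 1.1686.
⟨E⟩ = 76.442 meV, ⟨E²⟩ = 7491.8 meV².
C_V/k_B = (⟨E²⟩ − ⟨E⟩²)/(kT)² = (7491.8 − 5843.4)/5098.0 = 0.323.

0.323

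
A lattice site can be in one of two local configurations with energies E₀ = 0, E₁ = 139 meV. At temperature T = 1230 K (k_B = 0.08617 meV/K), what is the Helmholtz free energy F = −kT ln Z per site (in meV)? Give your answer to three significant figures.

-25.3 meV

k_BT = 0.08617 × 1230 K = 105.99 meV.
Eᵢ/kT = 0, 1.3114.
Z = Σ e^(−Eᵢ/kT) = e^(−0) + e^(−1.3114) = 1.0000 + 0.26944 = 1.2694.
F = −kT ln Z = −105.99 × ln(1.2694) = −105.99 × 0.23854 = -25.3 meV.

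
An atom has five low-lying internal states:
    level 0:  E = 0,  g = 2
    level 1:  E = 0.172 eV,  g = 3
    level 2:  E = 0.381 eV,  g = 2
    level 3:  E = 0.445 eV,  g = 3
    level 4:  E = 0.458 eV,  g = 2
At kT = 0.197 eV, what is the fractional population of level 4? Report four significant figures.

0.04828

Eᵢ/kT = 0, 0.873096, 1.93401, 2.25888, 2.32487.
Z = Σ gᵢe^(−Eᵢ/kT) = 2·e^(−0) + 3·e^(−0.873096) + 2·e^(−1.93401) + 3·e^(−2.25888) + 2·e^(−2.32487) = 2.00000 + 1.25297 + 0.289135 + 0.313402 + 0.195592 = 4.05110.
P₄ = g₄ e^(−E₄/kT) / Z = 0.195592/4.05110 = 0.04828.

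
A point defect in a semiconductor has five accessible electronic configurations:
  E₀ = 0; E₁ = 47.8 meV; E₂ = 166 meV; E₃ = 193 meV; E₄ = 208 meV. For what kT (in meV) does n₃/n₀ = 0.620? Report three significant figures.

404 meV

n₃/n₀ = exp[−(E₃−E₀)/kT] = 0.620.
⇒ (E₃−E₀)/kT = ln(1/0.620) = ln(1.6129) = 0.47803.
kT = 193 meV / 0.47803 = 404 meV.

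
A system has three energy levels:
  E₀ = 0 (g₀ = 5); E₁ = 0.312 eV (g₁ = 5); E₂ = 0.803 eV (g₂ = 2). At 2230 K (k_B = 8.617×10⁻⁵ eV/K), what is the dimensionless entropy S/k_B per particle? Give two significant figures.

2.1

k_BT = 8.617×10⁻⁵ × 2230 K = 0.1922 eV.
Eᵢ/kT = 0, 1.623, 4.178.
Z = Σ gᵢe^(−Eᵢ/kT) = 5·e^(−0) + 5·e^(−1.623) + 2·e^(−4.178) = 5.000 + 0.9865 + 0.03066 = 6.017.
⟨E⟩ = Σ EᵢPᵢ = 0.05524 eV.
S/k_B = ln Z + ⟨E⟩/kT = ln(6.017) + 0.05524/0.1922 = 1.795 + 0.2874 = 2.1.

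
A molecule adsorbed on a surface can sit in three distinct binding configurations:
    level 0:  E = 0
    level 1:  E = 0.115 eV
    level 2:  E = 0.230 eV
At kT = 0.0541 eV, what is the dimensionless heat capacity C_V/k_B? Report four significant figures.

Eᵢ/kT = 0, 2.12569, 4.25139.
Z = Σ e^(−Eᵢ/kT) = e^(−0) + e^(−2.12569) + e^(−4.25139) = 1.00000 + 0.119351 + 0.0142444 = 1.13360.
⟨E⟩ = 0.0149979 eV, ⟨E²⟩ = 0.00205712 eV².
C_V/k_B = (⟨E²⟩ − ⟨E⟩²)/(kT)² = (0.00205712 − 0.000224937)/0.00292681 = 0.6260.

0.6260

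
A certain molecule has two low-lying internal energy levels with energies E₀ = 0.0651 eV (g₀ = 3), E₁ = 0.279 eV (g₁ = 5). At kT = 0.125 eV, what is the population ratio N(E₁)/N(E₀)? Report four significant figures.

0.3011

n₁/n₀ = (g₁/g₀) exp[−(E₁−E₀)/kT] = (5/3) × exp(−(0.2139 eV)/(0.125 eV)) = (5/3) × exp(-1.71120) = 0.3011.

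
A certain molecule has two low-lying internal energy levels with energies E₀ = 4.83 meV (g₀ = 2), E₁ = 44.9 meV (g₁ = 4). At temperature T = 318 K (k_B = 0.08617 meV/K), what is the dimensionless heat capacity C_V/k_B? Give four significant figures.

k_BT = 0.08617 × 318 K = 27.4021 meV.
Eᵢ/kT = 0.176264, 1.63856.
Z = Σ gᵢe^(−Eᵢ/kT) = 2·e^(−0.176264) + 4·e^(−1.63856) = 1.67679 + 0.777038 = 2.45383.
⟨E⟩ = 17.5187 meV, ⟨E²⟩ = 654.338 meV².
C_V/k_B = (⟨E²⟩ − ⟨E⟩²)/(kT)² = (654.338 − 306.905)/750.875 = 0.4627.

0.4627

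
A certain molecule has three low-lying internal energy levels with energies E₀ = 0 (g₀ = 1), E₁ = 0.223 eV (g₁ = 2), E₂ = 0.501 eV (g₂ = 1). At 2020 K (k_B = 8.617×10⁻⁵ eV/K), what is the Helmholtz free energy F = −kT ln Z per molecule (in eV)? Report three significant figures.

k_BT = 8.617×10⁻⁵ × 2020 K = 0.17406 eV.
Eᵢ/kT = 0, 1.2812, 2.8783.
Z = Σ gᵢe^(−Eᵢ/kT) = 1·e^(−0) + 2·e^(−1.2812) + 1·e^(−2.8783) = 1.0000 + 0.55541 + 0.056230 = 1.6116.
F = −kT ln Z = −0.17406 × ln(1.6116) = −0.17406 × 0.47723 = -0.0831 eV.

-0.0831 eV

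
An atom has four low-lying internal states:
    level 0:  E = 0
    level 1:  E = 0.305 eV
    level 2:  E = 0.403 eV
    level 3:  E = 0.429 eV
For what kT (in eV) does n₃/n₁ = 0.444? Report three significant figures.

n₃/n₁ = exp[−(E₃−E₁)/kT] = 0.444.
⇒ (E₃−E₁)/kT = ln(1/0.444) = ln(2.2523) = 0.81195.
kT = 0.124 eV / 0.81195 = 0.153 eV.

0.153 eV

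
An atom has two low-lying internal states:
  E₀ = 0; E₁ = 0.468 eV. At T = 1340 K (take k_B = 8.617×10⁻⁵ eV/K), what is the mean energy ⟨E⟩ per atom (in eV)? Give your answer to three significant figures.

0.00799 eV

k_BT = 8.617×10⁻⁵ × 1340 K = 0.11547 eV.
Eᵢ/kT = 0, 4.0530.
Z = Σ e^(−Eᵢ/kT) = e^(−0) + e^(−4.0530) = 1.0000 + 0.017370 = 1.0174.
⟨E⟩ = Σ Eᵢ e^(−Eᵢ/kT) / Z = (0·1.0000 + 0.468·0.017370) / 1.0174 = 0.00799 eV.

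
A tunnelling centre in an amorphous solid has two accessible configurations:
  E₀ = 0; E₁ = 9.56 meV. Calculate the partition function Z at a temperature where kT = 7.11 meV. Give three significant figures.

Eᵢ/kT = 0, 1.3446.
Z = Σ e^(−Eᵢ/kT) = e^(−0) + e^(−1.3446) = 1.0000 + 0.26064 = 1.2606.

Z = 1.26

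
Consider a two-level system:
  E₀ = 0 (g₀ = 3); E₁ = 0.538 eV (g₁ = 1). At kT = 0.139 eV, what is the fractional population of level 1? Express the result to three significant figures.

Eᵢ/kT = 0, 3.8705.
Z = Σ gᵢe^(−Eᵢ/kT) = 3·e^(−0) + 1·e^(−3.8705) = 3.0000 + 0.020848 = 3.0208.
P₁ = g₁ e^(−E₁/kT) / Z = 0.020848/3.0208 = 0.00690.

0.00690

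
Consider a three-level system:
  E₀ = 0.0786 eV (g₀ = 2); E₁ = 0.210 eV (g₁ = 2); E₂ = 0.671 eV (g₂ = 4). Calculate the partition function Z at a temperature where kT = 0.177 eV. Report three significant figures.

Z = 1.98

Eᵢ/kT = 0.44407, 1.1864, 3.7910.
Z = Σ gᵢe^(−Eᵢ/kT) = 2·e^(−0.44407) + 2·e^(−1.1864) + 4·e^(−3.7910) = 1.2828 + 0.61064 + 0.090292 = 1.9837.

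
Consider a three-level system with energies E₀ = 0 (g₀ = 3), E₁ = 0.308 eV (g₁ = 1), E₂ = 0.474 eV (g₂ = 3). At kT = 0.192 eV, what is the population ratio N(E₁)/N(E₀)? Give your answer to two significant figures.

n₁/n₀ = (g₁/g₀) exp[−(E₁−E₀)/kT] = (1/3) × exp(−(0.308 eV)/(0.192 eV)) = (1/3) × exp(-1.604) = 0.067.

0.067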